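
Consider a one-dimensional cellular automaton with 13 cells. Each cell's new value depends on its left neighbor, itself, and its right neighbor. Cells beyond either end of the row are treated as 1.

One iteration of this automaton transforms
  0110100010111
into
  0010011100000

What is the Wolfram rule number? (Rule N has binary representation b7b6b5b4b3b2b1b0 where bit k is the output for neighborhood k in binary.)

position 11: 111 → 0  (bit 7 = 0)
position 2: 110 → 1  (bit 6 = 1)
position 0: 101 → 0  (bit 5 = 0)
position 5: 100 → 1  (bit 4 = 1)
position 1: 011 → 0  (bit 3 = 0)
position 4: 010 → 0  (bit 2 = 0)
position 7: 001 → 1  (bit 1 = 1)
position 6: 000 → 1  (bit 0 = 1)
bits b7..b0 = 01010011 = 83

83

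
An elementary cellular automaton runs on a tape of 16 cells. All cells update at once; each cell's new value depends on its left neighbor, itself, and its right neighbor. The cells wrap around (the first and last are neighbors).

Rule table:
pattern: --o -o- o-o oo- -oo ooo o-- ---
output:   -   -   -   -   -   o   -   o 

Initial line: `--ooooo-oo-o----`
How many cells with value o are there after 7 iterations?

iteration 1: o--ooo-------ooo
iteration 2: ----o--ooooo--oo
iteration 3: -oo-----ooo-----
iteration 4: ----ooo--o--oooo
iteration 5: -oo--o-------oo-
iteration 6: -------ooooo----
iteration 7: oooooo--ooo--ooo
count of o: 12

12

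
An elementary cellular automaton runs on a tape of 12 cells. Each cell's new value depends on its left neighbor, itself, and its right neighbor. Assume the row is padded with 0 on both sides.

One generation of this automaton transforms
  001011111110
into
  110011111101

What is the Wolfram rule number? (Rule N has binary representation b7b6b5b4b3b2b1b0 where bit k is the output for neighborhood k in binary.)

position 5: 111 → 1  (bit 7 = 1)
position 10: 110 → 0  (bit 6 = 0)
position 3: 101 → 0  (bit 5 = 0)
position 11: 100 → 1  (bit 4 = 1)
position 4: 011 → 1  (bit 3 = 1)
position 2: 010 → 0  (bit 2 = 0)
position 1: 001 → 1  (bit 1 = 1)
position 0: 000 → 1  (bit 0 = 1)
bits b7..b0 = 10011011 = 155

155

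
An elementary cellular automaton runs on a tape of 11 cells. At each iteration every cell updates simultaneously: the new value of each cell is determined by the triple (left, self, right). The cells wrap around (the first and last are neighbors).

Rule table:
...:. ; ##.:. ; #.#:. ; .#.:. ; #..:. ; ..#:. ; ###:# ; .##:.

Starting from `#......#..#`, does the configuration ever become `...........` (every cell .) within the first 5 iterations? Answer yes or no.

...........
all cells are . at iteration 1

yes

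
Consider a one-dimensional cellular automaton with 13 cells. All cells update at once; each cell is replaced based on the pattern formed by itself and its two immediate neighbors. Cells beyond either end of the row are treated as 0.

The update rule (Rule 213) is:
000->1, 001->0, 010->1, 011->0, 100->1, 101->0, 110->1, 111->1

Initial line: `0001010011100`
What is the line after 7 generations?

1101011001111
0101001100111
0101100110011
0100110011001
0110011001101
0011001100101
1001100110101

1001100110101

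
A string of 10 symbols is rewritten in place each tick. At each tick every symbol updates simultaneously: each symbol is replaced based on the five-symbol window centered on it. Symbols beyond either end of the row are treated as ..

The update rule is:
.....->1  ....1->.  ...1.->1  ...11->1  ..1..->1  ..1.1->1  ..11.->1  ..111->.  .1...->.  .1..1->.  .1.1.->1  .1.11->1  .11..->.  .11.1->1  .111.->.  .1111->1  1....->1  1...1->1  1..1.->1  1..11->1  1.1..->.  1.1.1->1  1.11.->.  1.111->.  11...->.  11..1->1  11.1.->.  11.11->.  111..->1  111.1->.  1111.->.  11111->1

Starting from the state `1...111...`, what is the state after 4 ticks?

tick 1: 1.11..1.11
tick 2: 11..1111..
tick 3: 1.11.1.1.1
tick 4: 11.1.1111.

11.1.1111.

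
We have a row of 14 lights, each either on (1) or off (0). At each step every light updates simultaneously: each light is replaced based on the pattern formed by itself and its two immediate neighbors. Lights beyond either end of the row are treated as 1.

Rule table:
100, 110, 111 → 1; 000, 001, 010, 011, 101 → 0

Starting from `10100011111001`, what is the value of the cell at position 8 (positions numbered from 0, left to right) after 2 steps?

1

10010001111100
11001000111110
position 8 holds 1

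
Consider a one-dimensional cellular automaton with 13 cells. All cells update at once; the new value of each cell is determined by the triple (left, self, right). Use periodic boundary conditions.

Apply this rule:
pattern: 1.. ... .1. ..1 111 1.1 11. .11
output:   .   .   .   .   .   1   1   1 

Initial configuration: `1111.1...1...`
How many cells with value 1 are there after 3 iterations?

2

1..11........
...11........
...11........
count of 1: 2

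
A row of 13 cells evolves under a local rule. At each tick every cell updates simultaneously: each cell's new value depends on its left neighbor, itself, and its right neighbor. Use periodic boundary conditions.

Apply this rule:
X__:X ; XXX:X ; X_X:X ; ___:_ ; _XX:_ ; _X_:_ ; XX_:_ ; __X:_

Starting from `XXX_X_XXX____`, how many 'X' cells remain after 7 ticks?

5

_X_X_X_X_X___
__X_X_X_X_X__
___X_X_X_X_X_
____X_X_X_X_X
X____X_X_X_X_
_X____X_X_X_X
X_X____X_X_X_
count of X: 5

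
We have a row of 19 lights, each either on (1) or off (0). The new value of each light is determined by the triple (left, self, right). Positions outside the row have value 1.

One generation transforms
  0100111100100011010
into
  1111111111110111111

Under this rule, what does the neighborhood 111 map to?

1

At position 5 the neighborhood is 111; the next row has 1 there.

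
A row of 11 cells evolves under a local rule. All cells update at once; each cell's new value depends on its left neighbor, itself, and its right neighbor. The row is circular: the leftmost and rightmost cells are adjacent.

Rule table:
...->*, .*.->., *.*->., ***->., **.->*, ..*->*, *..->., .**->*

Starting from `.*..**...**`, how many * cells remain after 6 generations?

4

...***.****
.***.*.*..*
.*.*.....*.
*....****..
..****..*.*
.**..*.*...
count of *: 4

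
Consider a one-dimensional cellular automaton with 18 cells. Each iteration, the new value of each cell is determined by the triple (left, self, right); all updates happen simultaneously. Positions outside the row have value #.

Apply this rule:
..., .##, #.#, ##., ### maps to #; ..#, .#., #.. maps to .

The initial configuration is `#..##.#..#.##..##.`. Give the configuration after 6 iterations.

#..###....###..###
#..###.##.###..###
#..##########..###
#..##########..###  (fixed point — unchanged through iteration 6)

#..##########..###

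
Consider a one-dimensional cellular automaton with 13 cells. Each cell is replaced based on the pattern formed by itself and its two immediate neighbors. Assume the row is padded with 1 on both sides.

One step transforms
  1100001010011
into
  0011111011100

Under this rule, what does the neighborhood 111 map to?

At position 0 the neighborhood is 111; the next row has 0 there.

0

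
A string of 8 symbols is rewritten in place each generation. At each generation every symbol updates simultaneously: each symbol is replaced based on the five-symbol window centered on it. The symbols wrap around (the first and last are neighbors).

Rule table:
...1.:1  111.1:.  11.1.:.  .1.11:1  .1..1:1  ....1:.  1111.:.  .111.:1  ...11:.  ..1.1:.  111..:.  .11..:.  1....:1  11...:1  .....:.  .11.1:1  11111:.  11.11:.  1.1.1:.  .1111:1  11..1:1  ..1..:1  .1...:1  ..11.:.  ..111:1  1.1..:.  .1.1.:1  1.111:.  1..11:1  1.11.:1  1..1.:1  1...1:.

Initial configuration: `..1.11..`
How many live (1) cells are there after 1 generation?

generation 1: .1.11.11
count of 1: 5

5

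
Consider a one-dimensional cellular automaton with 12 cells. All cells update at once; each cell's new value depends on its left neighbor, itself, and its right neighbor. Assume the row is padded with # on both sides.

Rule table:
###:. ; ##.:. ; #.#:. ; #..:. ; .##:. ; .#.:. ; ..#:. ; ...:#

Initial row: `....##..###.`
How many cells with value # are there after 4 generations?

7

.##.........
....#######.
.##.........  (repeats generation 1; period 2)
generation 4: ....#######.
count of #: 7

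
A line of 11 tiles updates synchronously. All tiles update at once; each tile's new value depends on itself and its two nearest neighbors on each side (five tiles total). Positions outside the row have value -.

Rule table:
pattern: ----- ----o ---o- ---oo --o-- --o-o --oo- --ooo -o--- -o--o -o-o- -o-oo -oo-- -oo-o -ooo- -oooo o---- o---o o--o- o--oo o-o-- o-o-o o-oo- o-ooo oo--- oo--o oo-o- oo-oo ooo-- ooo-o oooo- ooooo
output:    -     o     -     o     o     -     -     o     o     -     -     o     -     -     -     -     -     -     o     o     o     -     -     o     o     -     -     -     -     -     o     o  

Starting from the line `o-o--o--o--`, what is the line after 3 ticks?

o-ooo--o-oo

--o-oo-ooo-
o--o---o--o
o-ooo--o-oo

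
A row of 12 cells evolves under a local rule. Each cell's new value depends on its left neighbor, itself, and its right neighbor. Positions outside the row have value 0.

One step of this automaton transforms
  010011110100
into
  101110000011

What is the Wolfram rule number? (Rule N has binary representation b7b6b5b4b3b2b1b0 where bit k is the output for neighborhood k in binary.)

27

position 5: 111 → 0  (bit 7 = 0)
position 7: 110 → 0  (bit 6 = 0)
position 8: 101 → 0  (bit 5 = 0)
position 2: 100 → 1  (bit 4 = 1)
position 4: 011 → 1  (bit 3 = 1)
position 1: 010 → 0  (bit 2 = 0)
position 0: 001 → 1  (bit 1 = 1)
position 11: 000 → 1  (bit 0 = 1)
bits b7..b0 = 00011011 = 27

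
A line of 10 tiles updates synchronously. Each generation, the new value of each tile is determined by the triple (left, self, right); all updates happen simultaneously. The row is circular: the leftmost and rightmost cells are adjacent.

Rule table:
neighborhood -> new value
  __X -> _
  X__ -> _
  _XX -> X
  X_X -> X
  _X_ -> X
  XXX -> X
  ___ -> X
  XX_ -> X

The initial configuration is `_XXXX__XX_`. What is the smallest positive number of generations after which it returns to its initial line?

1

generation 1: _XXXX__XX_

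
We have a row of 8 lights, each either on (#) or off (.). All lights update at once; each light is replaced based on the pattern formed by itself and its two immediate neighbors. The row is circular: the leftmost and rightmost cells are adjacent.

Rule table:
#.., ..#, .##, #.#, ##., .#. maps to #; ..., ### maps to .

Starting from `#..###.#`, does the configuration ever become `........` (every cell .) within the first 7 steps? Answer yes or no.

no

step 1: ####.###
step 2: ...###..
step 3: ..##.##.
step 4: .#######
step 5: ##.....#
step 6: .##...##
step 7: ####.###
step 7 is ####.###, still not uniform .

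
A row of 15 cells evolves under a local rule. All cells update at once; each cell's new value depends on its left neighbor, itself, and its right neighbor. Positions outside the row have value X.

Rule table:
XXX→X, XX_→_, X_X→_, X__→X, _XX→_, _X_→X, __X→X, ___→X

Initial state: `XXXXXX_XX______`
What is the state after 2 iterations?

XXXXX____XXXXXX
XXXX_XXXX_XXXXX

XXXX_XXXX_XXXXX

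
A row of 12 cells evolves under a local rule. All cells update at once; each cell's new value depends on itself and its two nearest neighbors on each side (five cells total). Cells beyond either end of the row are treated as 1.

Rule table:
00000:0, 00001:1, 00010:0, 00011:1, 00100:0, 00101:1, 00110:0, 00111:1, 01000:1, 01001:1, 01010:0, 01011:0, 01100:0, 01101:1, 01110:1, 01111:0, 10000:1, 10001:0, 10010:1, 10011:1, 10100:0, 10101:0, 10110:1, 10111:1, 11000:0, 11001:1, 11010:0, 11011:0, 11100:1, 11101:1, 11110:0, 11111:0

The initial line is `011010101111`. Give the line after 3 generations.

001110011101

generation 1: 011000001000
generation 2: 010010100101
generation 3: 001110011101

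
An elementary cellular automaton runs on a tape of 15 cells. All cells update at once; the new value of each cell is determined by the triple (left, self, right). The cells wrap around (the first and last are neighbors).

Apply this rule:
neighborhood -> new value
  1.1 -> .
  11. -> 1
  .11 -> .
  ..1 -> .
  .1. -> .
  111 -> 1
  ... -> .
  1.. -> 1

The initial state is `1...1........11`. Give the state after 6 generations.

....111...1....

11...1........1
111...1........
.111...1.......
..111...1......
...111...1.....
....111...1....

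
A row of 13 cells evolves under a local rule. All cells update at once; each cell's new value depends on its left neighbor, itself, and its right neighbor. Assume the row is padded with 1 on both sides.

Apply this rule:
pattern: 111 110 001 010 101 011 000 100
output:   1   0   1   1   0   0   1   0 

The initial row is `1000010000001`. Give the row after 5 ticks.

0100100111010

0011110111110
0101100011100
0100001101001
0101110001010
0100100111010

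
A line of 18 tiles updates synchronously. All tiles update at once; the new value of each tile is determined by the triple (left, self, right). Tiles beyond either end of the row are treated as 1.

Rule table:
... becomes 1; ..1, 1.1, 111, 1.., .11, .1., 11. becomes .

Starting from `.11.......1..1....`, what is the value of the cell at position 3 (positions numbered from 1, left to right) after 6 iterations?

....11111......11.
.11.......1111....
....11111......11.  (repeats iteration 1; period 2)
iteration 6: .11.......1111....
position 3 holds 1

1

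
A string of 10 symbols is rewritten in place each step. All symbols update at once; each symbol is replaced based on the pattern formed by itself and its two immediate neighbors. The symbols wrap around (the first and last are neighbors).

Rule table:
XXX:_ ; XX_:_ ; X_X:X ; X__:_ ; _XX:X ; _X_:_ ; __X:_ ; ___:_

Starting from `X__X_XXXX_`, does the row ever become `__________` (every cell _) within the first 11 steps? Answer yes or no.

____XX___X
____X_____
__________
all cells are _ at step 3

yes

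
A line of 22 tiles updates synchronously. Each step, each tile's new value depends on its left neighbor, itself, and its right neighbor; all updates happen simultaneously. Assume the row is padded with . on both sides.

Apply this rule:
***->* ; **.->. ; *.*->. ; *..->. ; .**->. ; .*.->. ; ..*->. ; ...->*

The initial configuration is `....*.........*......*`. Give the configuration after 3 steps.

........***...........

***...*******...****..
.*..*..*****..*..**..*
........***...........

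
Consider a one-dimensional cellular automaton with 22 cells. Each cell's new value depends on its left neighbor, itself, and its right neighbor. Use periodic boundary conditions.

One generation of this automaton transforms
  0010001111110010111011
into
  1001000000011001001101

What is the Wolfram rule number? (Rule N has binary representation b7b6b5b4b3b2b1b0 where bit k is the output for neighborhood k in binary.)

112

position 7: 111 → 0  (bit 7 = 0)
position 11: 110 → 1  (bit 6 = 1)
position 15: 101 → 1  (bit 5 = 1)
position 0: 100 → 1  (bit 4 = 1)
position 6: 011 → 0  (bit 3 = 0)
position 2: 010 → 0  (bit 2 = 0)
position 1: 001 → 0  (bit 1 = 0)
position 4: 000 → 0  (bit 0 = 0)
bits b7..b0 = 01110000 = 112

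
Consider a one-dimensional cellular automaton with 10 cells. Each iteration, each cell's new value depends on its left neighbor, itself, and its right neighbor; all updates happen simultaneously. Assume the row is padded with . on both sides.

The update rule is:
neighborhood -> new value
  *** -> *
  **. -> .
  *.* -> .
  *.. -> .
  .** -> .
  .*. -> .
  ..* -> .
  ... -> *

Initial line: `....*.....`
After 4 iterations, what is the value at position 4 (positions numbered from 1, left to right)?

*

***...****
.*..*..**.
..........
**********
position 4 holds *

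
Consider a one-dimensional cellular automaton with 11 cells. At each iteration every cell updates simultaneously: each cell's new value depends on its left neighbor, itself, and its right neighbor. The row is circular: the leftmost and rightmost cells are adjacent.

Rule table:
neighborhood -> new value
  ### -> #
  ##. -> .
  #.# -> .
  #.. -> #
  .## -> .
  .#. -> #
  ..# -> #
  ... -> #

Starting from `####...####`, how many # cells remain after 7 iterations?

iteration 1: ###.###.###
iteration 2: ##...#...##
iteration 3: #.#######.#
iteration 4: ...#####...
iteration 5: ###.###.###  (repeats iteration 1; period 4)
iteration 7: #.#######.#
count of #: 9

9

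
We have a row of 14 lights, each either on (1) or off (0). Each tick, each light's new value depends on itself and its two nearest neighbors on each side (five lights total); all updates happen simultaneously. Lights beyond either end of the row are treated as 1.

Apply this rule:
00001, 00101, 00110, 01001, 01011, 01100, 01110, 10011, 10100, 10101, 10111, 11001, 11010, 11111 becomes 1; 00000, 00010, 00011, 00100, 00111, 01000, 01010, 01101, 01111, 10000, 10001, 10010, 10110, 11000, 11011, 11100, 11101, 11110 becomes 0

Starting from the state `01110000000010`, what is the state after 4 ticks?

01100000001011
00100000101110
10000010111100
00001011100011

00001011100011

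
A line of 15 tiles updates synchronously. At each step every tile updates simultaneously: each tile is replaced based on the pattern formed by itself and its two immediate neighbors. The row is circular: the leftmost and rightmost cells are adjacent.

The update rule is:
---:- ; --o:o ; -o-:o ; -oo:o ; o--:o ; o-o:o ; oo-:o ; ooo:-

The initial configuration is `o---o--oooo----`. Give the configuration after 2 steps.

oo-ooooo--oo--o
-ooo---oooooooo

-ooo---oooooooo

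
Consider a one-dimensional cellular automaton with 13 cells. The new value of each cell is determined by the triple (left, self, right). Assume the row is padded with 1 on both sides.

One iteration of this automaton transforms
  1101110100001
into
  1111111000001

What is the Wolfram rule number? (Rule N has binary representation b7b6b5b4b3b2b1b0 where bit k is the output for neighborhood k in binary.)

position 0: 111 → 1  (bit 7 = 1)
position 1: 110 → 1  (bit 6 = 1)
position 2: 101 → 1  (bit 5 = 1)
position 8: 100 → 0  (bit 4 = 0)
position 3: 011 → 1  (bit 3 = 1)
position 7: 010 → 0  (bit 2 = 0)
position 11: 001 → 0  (bit 1 = 0)
position 9: 000 → 0  (bit 0 = 0)
bits b7..b0 = 11101000 = 232

232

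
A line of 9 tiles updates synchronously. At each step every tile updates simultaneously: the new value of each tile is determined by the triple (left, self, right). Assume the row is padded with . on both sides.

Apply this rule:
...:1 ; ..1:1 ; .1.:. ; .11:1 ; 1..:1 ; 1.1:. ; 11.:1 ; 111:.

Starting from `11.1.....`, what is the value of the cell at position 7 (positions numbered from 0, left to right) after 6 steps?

11..11111
11111...1
1...1111.
.1111..11
11..11111  (repeats step 1; period 4)
step 6: 11111...1
position 7 holds .

.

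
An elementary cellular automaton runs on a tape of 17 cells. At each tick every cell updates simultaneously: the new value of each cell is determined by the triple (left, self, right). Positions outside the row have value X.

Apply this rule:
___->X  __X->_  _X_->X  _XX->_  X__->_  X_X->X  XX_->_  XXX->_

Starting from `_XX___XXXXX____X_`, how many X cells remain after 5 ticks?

6

tick 1: X___X_______XX_XX
tick 2: __X_X_XXXXX___X__
tick 3: __XXXX______X_X__
tick 4: _______XXXX_XXX__
tick 5: _XXXXX_____X_____
count of X: 6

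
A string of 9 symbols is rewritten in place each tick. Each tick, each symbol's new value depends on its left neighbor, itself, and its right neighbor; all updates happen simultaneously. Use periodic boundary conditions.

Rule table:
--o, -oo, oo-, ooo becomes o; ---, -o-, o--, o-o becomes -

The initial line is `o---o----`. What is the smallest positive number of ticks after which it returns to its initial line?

tick 1: ---o----o
tick 2: --o----o-
tick 3: -o----o--
tick 4: o----o---
tick 5: ----o---o
tick 6: ---o---o-
tick 7: --o---o--
tick 8: -o---o---
tick 9: o---o----

9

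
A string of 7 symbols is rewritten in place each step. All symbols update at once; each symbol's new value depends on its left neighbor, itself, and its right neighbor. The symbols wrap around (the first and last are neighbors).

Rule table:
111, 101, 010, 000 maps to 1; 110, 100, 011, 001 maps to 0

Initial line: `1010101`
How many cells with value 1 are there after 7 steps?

0111110
0011100
1001001
0001000
1101011
1011101
0101010
count of 1: 3

3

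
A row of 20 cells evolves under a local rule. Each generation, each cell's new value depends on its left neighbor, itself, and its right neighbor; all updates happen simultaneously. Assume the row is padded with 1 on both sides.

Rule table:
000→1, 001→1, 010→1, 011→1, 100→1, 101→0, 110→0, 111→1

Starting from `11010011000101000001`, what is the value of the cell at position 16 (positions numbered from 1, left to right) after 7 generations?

10011110111101111111
01111100111001111111
01111011110111111111
01110011100111111111
01101111011111111111
01001110011111111111
01111101111111111111
position 16 holds 1

1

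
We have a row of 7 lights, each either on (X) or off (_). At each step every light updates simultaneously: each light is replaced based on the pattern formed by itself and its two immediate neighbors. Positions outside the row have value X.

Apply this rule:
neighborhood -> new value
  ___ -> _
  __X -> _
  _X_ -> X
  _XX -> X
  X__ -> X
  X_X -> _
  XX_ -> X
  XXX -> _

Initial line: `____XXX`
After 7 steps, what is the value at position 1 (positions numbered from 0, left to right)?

X___X__
XX__XX_
_XX_XX_
_XX_XX_  (fixed point — unchanged through step 7)
position 1 holds X

X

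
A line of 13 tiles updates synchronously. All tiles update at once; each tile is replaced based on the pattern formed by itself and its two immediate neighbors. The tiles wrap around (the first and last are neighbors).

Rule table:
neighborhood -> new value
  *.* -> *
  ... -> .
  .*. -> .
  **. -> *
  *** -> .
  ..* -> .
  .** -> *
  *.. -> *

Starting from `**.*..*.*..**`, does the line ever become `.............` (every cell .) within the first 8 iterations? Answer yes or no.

no

.**.*..*.*.*.
.***.*..*.*.*
**.**.*..*.*.
******.*..*.*
.....**.*..**
*....***.*.**
**...*.**.**.
***...*******
iteration 8 is ***...*******, still not uniform .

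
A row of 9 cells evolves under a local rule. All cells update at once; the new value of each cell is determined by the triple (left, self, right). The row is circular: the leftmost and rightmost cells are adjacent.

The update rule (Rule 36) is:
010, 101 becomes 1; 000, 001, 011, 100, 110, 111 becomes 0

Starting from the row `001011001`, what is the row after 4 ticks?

000000001

001100001
000000001
000000001  (fixed point — unchanged through tick 4)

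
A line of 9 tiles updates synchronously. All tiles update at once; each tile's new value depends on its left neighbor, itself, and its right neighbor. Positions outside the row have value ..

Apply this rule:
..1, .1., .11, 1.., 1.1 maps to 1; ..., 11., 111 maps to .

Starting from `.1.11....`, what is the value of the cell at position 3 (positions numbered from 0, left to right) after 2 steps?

.

1111.1...
1...111..
position 3 holds .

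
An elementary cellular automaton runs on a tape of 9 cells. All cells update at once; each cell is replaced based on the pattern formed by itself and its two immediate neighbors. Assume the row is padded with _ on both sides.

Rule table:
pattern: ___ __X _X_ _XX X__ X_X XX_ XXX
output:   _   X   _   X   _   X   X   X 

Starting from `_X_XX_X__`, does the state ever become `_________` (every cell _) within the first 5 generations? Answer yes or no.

no

X_XXXX___
_XXXXX___
XXXXXX___
XXXXXX___  (fixed point — unchanged through generation 5)
generation 5 is XXXXXX___, still not uniform _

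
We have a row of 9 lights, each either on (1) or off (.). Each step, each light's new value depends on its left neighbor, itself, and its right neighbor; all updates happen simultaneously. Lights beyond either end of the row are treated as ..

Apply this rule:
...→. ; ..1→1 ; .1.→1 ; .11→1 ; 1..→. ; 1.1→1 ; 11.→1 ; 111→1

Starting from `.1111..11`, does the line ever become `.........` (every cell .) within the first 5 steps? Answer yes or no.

no

11111.111
111111111
111111111  (fixed point — unchanged through step 5)
step 5 is 111111111, still not uniform .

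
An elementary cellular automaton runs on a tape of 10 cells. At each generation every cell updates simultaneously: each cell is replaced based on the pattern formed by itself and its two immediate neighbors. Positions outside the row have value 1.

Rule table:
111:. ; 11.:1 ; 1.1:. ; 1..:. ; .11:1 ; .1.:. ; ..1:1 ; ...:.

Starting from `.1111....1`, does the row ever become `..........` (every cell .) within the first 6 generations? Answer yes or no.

generation 1: .1..1...11
generation 2: ...1...11.
generation 3: ..1...111.
generation 4: .1...11.1.
generation 5: ....111...
generation 6: ...11.1..1
generation 6 is ...11.1..1, still not uniform .

no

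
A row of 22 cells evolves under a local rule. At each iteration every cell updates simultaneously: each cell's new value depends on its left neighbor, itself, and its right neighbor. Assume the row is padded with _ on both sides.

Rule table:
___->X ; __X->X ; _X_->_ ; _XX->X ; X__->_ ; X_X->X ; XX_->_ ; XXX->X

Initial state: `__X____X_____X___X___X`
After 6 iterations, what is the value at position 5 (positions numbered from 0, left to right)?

XX__XXX__XXXX__XX__XX_
X__XXX__XXXX__XX__XX__
__XXX__XXXX__XX__XX__X
XXXX__XXXX__XX__XX__X_
XXX__XXXX__XX__XX__X__
XX__XXXX__XX__XX__X__X
position 5 holds X

X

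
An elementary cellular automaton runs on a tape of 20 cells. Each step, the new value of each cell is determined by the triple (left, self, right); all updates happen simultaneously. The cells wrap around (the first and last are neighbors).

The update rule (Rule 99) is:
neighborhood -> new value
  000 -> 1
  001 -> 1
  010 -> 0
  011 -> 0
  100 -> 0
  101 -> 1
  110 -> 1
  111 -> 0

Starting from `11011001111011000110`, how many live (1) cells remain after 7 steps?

01101010001101011011
10110100110110101101
11011001011011010110
01101010101101101011
10110101010110110101
11011010101011011010
01101101010101101101
count of 1: 12

12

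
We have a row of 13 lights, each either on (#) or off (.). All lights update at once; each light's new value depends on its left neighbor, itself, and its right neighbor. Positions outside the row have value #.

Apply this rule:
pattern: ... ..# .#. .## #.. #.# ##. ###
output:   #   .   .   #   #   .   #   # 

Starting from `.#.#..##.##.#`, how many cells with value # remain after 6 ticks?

10

....#.##.##.#
###...##.##.#
#####.##.##.#
#####.##.##.#  (fixed point — unchanged through tick 6)
count of #: 10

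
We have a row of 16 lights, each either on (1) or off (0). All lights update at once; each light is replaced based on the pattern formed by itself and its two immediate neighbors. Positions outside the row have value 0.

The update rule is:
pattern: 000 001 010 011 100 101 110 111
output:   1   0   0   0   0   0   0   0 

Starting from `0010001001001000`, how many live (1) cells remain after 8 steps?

1000100000000011
0010001111111000
1000100000000011  (repeats step 1; period 2)
step 8: 0010001111111000
count of 1: 8

8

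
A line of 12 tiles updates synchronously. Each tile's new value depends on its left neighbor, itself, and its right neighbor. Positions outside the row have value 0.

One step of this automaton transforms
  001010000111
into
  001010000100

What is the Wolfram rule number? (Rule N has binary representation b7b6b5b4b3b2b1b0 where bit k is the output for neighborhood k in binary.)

12

position 10: 111 → 0  (bit 7 = 0)
position 11: 110 → 0  (bit 6 = 0)
position 3: 101 → 0  (bit 5 = 0)
position 5: 100 → 0  (bit 4 = 0)
position 9: 011 → 1  (bit 3 = 1)
position 2: 010 → 1  (bit 2 = 1)
position 1: 001 → 0  (bit 1 = 0)
position 0: 000 → 0  (bit 0 = 0)
bits b7..b0 = 00001100 = 12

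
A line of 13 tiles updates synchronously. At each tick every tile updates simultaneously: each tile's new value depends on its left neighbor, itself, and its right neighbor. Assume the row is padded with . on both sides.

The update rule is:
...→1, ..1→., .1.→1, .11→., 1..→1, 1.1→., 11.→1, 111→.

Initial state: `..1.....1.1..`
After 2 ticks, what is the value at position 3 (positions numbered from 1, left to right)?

.

1.11111.1.111
1.....1.1...1
position 3 holds .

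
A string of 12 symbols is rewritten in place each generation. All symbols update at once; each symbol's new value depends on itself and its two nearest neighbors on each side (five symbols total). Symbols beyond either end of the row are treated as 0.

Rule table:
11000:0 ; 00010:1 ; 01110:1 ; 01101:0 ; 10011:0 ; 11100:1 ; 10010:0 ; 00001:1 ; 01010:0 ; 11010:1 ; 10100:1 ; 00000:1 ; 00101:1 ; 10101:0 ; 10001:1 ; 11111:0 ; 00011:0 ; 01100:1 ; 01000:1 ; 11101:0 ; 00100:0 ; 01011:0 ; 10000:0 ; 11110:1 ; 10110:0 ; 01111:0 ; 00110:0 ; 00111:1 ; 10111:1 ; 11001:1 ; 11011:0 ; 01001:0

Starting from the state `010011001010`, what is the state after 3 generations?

100001101011
010100010001
110111101110

110111101110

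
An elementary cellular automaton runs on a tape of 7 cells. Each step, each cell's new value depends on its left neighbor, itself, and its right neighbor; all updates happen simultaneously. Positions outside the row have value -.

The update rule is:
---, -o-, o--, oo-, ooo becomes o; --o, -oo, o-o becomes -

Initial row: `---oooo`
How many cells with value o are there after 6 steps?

step 1: oo--ooo
step 2: -oo--oo
step 3: --oo--o
step 4: o--oo-o
step 5: oo--o-o
step 6: -oo-o-o
count of o: 4

4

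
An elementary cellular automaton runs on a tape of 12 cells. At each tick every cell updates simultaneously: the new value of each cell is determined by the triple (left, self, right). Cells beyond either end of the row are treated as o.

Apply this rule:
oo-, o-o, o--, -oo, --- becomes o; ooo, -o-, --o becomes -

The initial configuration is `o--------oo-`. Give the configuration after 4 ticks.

oooooooo-ooo
-------ooo--
oooooo-o-oo-
-----oo-oooo

-----oo-oooo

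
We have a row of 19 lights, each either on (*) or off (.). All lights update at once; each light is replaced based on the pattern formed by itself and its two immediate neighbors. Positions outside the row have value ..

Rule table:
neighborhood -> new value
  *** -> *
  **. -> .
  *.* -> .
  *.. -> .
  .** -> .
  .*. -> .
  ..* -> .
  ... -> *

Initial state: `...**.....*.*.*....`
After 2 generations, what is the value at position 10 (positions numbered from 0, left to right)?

**....***.......***
...**..*..*****..*.
position 10 holds *

*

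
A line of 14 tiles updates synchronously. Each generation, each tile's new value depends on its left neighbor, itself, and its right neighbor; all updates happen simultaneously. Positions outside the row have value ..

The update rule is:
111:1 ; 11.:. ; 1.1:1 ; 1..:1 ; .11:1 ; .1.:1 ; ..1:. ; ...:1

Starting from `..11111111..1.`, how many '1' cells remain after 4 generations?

12

1.1111111.1.11
11111111.1111.
1111111.1111.1
111111.1111.11
count of 1: 12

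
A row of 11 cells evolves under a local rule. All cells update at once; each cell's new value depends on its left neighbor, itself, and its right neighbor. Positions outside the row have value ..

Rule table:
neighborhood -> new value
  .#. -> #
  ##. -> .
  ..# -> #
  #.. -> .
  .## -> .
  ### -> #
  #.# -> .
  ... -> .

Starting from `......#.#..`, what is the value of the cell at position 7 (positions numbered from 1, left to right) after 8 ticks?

.....##.#..
....#...#..
...##..##..
..#...#....
.##..##....
#...#......
#..##......
#.#........
position 7 holds .

.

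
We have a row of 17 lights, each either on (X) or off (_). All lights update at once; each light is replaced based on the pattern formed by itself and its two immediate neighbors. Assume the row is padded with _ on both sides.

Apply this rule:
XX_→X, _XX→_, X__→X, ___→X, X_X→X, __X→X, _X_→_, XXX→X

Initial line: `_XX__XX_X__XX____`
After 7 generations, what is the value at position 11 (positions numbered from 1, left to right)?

X

X_XXX_XX_XX_XXXXX
_X_XXX_XX_XX_XXXX
X_X_XXX_XX_XX_XXX
_X_X_XXX_XX_XX_XX
X_X_X_XXX_XX_XX_X
_X_X_X_XXX_XX_XX_
X_X_X_X_XXX_XX_XX
position 11 holds X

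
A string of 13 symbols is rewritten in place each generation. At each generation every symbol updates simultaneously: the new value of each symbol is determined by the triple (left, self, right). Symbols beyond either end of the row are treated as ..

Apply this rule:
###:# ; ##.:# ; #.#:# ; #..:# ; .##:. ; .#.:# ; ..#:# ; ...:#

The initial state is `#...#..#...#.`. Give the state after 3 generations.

#.###########

#############
.############
#.###########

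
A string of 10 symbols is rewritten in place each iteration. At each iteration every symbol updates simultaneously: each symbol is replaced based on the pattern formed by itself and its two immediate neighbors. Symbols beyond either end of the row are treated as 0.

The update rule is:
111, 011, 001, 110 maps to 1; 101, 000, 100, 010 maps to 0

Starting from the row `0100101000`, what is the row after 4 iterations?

1001000000
0010000000
0100000000
1000000000

1000000000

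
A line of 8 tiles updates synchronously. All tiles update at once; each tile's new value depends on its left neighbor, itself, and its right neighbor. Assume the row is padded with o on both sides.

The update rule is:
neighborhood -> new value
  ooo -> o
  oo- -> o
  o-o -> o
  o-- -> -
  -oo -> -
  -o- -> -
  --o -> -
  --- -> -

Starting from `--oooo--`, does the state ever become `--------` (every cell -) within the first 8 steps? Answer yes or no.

yes

---ooo--
----oo--
-----o--
--------
all cells are - at step 4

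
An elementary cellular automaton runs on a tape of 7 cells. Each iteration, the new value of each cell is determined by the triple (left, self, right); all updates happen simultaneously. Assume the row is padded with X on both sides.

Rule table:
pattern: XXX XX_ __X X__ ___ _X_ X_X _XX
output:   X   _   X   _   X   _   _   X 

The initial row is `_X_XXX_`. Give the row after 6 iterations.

_XXXXXX

___XX__
_XXX__X
_XX__XX
_X__XXX
___XXXX
_XXXXXX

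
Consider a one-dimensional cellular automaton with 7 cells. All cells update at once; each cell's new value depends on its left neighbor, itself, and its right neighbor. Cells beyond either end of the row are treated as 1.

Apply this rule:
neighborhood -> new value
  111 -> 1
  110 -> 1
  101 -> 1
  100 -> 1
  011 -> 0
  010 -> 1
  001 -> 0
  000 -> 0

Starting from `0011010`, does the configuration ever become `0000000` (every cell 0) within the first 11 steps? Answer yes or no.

no

step 1: 1001111
step 2: 1100111
step 3: 1110011
step 4: 1111001
step 5: 1111100
step 6: 1111110
step 7: 1111111
step 8: 1111111  (fixed point — unchanged through step 11)
step 11 is 1111111, still not uniform 0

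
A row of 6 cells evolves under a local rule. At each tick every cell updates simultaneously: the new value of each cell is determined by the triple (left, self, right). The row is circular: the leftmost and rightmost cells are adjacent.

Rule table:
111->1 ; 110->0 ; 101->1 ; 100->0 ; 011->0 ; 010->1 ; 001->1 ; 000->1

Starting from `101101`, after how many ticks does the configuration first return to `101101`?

010010
110110
001001
011011
100100
101101

6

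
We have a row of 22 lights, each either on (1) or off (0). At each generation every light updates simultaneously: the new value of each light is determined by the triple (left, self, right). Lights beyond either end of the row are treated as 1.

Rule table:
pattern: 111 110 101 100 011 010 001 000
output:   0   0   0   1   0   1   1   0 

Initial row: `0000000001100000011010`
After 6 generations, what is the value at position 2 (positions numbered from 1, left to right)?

0

generation 1: 1000000010010000100010
generation 2: 0100000111111001110110
generation 3: 0110001000000110000000
generation 4: 0001011100001001000001
generation 5: 1011000010011111100010
generation 6: 0000100111100000010110
position 2 holds 0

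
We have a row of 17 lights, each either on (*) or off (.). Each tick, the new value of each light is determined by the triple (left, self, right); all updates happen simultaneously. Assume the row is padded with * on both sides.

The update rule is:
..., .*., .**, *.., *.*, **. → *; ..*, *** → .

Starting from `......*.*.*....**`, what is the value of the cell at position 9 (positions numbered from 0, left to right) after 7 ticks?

*****.********.*.
....***......****
***.*.******.*...
..*****....*****.
*.*...****.*...**
*****.*..*****.*.
....****.*...****
position 9 holds *

*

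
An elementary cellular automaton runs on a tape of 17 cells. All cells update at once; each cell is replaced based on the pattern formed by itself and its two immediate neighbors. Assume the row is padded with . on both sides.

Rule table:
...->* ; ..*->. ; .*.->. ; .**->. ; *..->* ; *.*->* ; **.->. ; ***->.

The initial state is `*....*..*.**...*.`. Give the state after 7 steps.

*..*..*..**..****

step 1: .***..*..*..**..*
step 2: ....*..*..*...*..
step 3: ***..*..*..**..**
step 4: ...*..*..*...*...
step 5: **..*..*..**..***
step 6: ..*..*..*...*....
step 7: *..*..*..**..****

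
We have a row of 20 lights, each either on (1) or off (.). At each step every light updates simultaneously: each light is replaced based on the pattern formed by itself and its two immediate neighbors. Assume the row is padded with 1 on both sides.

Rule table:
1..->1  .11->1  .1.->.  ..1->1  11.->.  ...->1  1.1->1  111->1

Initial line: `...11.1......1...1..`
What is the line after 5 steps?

.1.111111.111.111111

1111.1.111111.111.11
111.1.111111.111.111
11.1.111111.111.1111
1.1.111111.111.11111
.1.111111.111.111111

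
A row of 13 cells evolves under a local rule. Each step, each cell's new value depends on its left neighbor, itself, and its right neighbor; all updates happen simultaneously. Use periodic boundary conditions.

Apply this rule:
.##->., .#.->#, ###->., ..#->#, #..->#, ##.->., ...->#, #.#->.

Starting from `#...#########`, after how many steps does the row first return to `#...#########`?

2

step 1: .###.........
step 2: #...#########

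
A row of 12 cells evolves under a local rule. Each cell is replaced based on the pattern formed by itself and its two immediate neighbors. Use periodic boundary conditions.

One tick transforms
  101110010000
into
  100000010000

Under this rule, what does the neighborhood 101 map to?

0

At position 1 the neighborhood is 101; the next row has 0 there.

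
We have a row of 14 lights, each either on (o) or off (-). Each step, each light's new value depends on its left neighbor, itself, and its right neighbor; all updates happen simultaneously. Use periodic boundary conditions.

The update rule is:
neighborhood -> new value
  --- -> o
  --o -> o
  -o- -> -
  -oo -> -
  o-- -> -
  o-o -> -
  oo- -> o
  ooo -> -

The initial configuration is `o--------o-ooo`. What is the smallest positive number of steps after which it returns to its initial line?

28

o-ooooooo-----
--------o-oooo
-ooooooo-----o
-------o-oooo-
ooooooo-----o-
------o-oooo--
oooooo-----o-o
-----o-oooo---
ooooo-----o-oo
----o-oooo----
oooo-----o-ooo
---o-oooo-----
ooo-----o-oooo
--o-oooo------
oo-----o-ooooo
-o-oooo-------
o-----o-oooooo
o-oooo--------
-----o-ooooooo
-oooo--------o
----o-ooooooo-
oooo--------o-
---o-ooooooo--
ooo--------o-o
--o-ooooooo---
oo--------o-oo
-o-ooooooo----
o--------o-ooo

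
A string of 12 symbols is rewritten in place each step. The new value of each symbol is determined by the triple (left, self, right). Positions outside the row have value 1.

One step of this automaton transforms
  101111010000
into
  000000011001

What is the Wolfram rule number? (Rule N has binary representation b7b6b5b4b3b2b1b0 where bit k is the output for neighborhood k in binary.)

position 3: 111 → 0  (bit 7 = 0)
position 0: 110 → 0  (bit 6 = 0)
position 1: 101 → 0  (bit 5 = 0)
position 8: 100 → 1  (bit 4 = 1)
position 2: 011 → 0  (bit 3 = 0)
position 7: 010 → 1  (bit 2 = 1)
position 11: 001 → 1  (bit 1 = 1)
position 9: 000 → 0  (bit 0 = 0)
bits b7..b0 = 00010110 = 22

22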